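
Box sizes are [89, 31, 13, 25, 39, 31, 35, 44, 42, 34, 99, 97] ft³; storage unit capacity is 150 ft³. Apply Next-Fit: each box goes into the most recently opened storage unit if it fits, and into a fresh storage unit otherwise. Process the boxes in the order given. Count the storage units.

storage unit 1: place 89 ft³, 61 ft³ left
storage unit 1: place 31 ft³, 30 ft³ left
storage unit 1: place 13 ft³, 17 ft³ left
storage unit 2: place 25 ft³, 125 ft³ left
storage unit 2: place 39 ft³, 86 ft³ left
storage unit 2: place 31 ft³, 55 ft³ left
storage unit 2: place 35 ft³, 20 ft³ left
storage unit 3: place 44 ft³, 106 ft³ left
storage unit 3: place 42 ft³, 64 ft³ left
storage unit 3: place 34 ft³, 30 ft³ left
storage unit 4: place 99 ft³, 51 ft³ left
storage unit 5: place 97 ft³, 53 ft³ left

5 storage units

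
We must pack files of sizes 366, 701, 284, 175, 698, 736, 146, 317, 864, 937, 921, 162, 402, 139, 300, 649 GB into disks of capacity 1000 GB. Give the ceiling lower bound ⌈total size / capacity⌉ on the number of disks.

8 disks

Total size = 366 + 701 + 284 + 175 + 698 + 736 + 146 + 317 + 864 + 937 + 921 + 162 + 402 + 139 + 300 + 649 = 7797 GB.
⌈7797 / 1000⌉ = 8.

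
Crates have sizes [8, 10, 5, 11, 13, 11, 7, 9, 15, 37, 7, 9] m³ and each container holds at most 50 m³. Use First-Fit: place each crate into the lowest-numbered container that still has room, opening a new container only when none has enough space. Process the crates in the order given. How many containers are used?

3 containers

8 m³ → container 1 (remaining 42 m³)
10 m³ → container 1 (remaining 32 m³)
5 m³ → container 1 (remaining 27 m³)
11 m³ → container 1 (remaining 16 m³)
13 m³ → container 1 (remaining 3 m³)
11 m³ → container 2 (remaining 39 m³)
7 m³ → container 2 (remaining 32 m³)
9 m³ → container 2 (remaining 23 m³)
15 m³ → container 2 (remaining 8 m³)
37 m³ → container 3 (remaining 13 m³)
7 m³ → container 2 (remaining 1 m³)
9 m³ → container 3 (remaining 4 m³)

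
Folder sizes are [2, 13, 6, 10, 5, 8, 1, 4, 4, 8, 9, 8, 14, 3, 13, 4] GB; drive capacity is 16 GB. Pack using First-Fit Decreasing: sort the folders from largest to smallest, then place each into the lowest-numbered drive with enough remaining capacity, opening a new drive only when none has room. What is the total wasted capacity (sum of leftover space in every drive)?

Sorted descending: 14, 13, 13, 10, 9, 8, 8, 8, 6, 5, 4, 4, 4, 3, 2, 1.
Put 14 GB in drive 1; 2 GB remain.
Put 13 GB in drive 2; 3 GB remain.
Put 13 GB in drive 3; 3 GB remain.
Put 10 GB in drive 4; 6 GB remain.
Put 9 GB in drive 5; 7 GB remain.
Put 8 GB in drive 6; 8 GB remain.
Put 8 GB in drive 6; 0 GB remain.
Put 8 GB in drive 7; 8 GB remain.
Put 6 GB in drive 4; 0 GB remain.
Put 5 GB in drive 5; 2 GB remain.
Put 4 GB in drive 7; 4 GB remain.
Put 4 GB in drive 7; 0 GB remain.
Put 4 GB in drive 8; 12 GB remain.
Put 3 GB in drive 2; 0 GB remain.
Put 2 GB in drive 1; 0 GB remain.
Put 1 GB in drive 3; 2 GB remain.
8 drives × 16 GB = 128 GB; used 112 GB; unused 16 GB.

16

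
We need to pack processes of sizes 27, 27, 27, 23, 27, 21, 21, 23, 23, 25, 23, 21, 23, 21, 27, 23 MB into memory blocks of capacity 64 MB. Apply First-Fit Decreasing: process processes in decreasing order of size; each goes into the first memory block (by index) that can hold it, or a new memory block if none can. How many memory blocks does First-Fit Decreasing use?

Sorted descending: 27, 27, 27, 27, 27, 25, 23, 23, 23, 23, 23, 23, 21, 21, 21, 21.
memory block 1: place 27 MB, 37 MB left
memory block 1: place 27 MB, 10 MB left
memory block 2: place 27 MB, 37 MB left
memory block 2: place 27 MB, 10 MB left
memory block 3: place 27 MB, 37 MB left
memory block 3: place 25 MB, 12 MB left
memory block 4: place 23 MB, 41 MB left
memory block 4: place 23 MB, 18 MB left
memory block 5: place 23 MB, 41 MB left
memory block 5: place 23 MB, 18 MB left
memory block 6: place 23 MB, 41 MB left
memory block 6: place 23 MB, 18 MB left
memory block 7: place 21 MB, 43 MB left
memory block 7: place 21 MB, 22 MB left
memory block 7: place 21 MB, 1 MB left
memory block 8: place 21 MB, 43 MB left
Final memory blocks: [27,27] [27,27] [27,25] [23,23] [23,23] [23,23] [21,21,21] [21].

8 memory blocks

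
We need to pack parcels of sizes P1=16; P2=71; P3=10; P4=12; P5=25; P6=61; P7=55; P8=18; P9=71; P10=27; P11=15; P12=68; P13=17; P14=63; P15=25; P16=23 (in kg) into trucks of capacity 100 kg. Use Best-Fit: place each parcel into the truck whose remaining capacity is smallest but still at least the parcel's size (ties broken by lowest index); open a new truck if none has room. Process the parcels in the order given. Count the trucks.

Put P1 (16 kg) in truck 1; 84 kg remain.
Put P2 (71 kg) in truck 1; 13 kg remain.
Put P3 (10 kg) in truck 1; 3 kg remain.
Put P4 (12 kg) in truck 2; 88 kg remain.
Put P5 (25 kg) in truck 2; 63 kg remain.
Put P6 (61 kg) in truck 2; 2 kg remain.
Put P7 (55 kg) in truck 3; 45 kg remain.
Put P8 (18 kg) in truck 3; 27 kg remain.
Put P9 (71 kg) in truck 4; 29 kg remain.
Put P10 (27 kg) in truck 3; 0 kg remain.
Put P11 (15 kg) in truck 4; 14 kg remain.
Put P12 (68 kg) in truck 5; 32 kg remain.
Put P13 (17 kg) in truck 5; 15 kg remain.
Put P14 (63 kg) in truck 6; 37 kg remain.
Put P15 (25 kg) in truck 6; 12 kg remain.
Put P16 (23 kg) in truck 7; 77 kg remain.

7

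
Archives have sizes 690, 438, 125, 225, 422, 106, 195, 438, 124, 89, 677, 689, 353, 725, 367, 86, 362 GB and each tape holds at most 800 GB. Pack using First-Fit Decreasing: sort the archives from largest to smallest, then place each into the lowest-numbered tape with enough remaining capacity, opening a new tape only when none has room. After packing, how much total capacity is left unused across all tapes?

Sorted descending: 725, 690, 689, 677, 438, 438, 422, 367, 362, 353, 225, 195, 125, 124, 106, 89, 86.
Put 725 GB in tape 1; 75 GB remain.
Put 690 GB in tape 2; 110 GB remain.
Put 689 GB in tape 3; 111 GB remain.
Put 677 GB in tape 4; 123 GB remain.
Put 438 GB in tape 5; 362 GB remain.
Put 438 GB in tape 6; 362 GB remain.
Put 422 GB in tape 7; 378 GB remain.
Put 367 GB in tape 7; 11 GB remain.
Put 362 GB in tape 5; 0 GB remain.
Put 353 GB in tape 6; 9 GB remain.
Put 225 GB in tape 8; 575 GB remain.
Put 195 GB in tape 8; 380 GB remain.
Put 125 GB in tape 8; 255 GB remain.
Put 124 GB in tape 8; 131 GB remain.
Put 106 GB in tape 2; 4 GB remain.
Put 89 GB in tape 3; 22 GB remain.
Put 86 GB in tape 4; 37 GB remain.
8 tapes × 800 GB = 6400 GB; used 6111 GB; unused 289 GB.

289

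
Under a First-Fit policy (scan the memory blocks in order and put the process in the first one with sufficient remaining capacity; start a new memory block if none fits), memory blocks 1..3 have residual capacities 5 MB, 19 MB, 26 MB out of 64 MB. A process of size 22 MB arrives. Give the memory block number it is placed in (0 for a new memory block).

Memory blocks with room: memory block 3 (26 MB).
The first with room is memory block 3.

3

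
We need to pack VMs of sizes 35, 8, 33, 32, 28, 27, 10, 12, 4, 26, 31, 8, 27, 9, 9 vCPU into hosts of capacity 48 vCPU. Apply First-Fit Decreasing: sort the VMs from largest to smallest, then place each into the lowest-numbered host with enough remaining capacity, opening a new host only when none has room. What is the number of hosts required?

8

Sorted descending: 35, 33, 32, 31, 28, 27, 27, 26, 12, 10, 9, 9, 8, 8, 4.
Put 35 vCPU in host 1; 13 vCPU remain.
Put 33 vCPU in host 2; 15 vCPU remain.
Put 32 vCPU in host 3; 16 vCPU remain.
Put 31 vCPU in host 4; 17 vCPU remain.
Put 28 vCPU in host 5; 20 vCPU remain.
Put 27 vCPU in host 6; 21 vCPU remain.
Put 27 vCPU in host 7; 21 vCPU remain.
Put 26 vCPU in host 8; 22 vCPU remain.
Put 12 vCPU in host 1; 1 vCPU remain.
Put 10 vCPU in host 2; 5 vCPU remain.
Put 9 vCPU in host 3; 7 vCPU remain.
Put 9 vCPU in host 4; 8 vCPU remain.
Put 8 vCPU in host 4; 0 vCPU remain.
Put 8 vCPU in host 5; 12 vCPU remain.
Put 4 vCPU in host 2; 1 vCPU remain.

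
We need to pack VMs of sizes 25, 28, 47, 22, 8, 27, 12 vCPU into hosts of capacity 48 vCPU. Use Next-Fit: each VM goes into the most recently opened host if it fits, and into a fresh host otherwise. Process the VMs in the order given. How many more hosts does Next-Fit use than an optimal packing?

1

Next-Fit: [25] [28] [47] [22,8] [27,12] → 5 hosts.
Total size 169 vCPU; any packing needs at least ⌈169/48⌉ = 4 hosts.
An optimal packing achieves that bound: [47] [28,12,8] [27] [25,22] → 4 hosts.
Excess: 5 − 4 = 1.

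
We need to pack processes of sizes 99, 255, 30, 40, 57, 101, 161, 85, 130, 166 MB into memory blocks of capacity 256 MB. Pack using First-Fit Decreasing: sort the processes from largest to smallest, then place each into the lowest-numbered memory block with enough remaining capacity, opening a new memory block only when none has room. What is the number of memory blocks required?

Sorted descending: 255, 166, 161, 130, 101, 99, 85, 57, 40, 30.
Put 255 MB in memory block 1; 1 MB remain.
Put 166 MB in memory block 2; 90 MB remain.
Put 161 MB in memory block 3; 95 MB remain.
Put 130 MB in memory block 4; 126 MB remain.
Put 101 MB in memory block 4; 25 MB remain.
Put 99 MB in memory block 5; 157 MB remain.
Put 85 MB in memory block 2; 5 MB remain.
Put 57 MB in memory block 3; 38 MB remain.
Put 40 MB in memory block 5; 117 MB remain.
Put 30 MB in memory block 3; 8 MB remain.
Final memory blocks: [255] [166,85] [161,57,30] [130,101] [99,40].

5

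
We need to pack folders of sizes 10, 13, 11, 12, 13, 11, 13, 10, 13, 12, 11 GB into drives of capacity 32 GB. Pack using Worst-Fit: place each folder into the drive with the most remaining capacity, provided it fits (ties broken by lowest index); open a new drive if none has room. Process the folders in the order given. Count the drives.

10 GB → drive 1 (remaining 22 GB)
13 GB → drive 1 (remaining 9 GB)
11 GB → drive 2 (remaining 21 GB)
12 GB → drive 2 (remaining 9 GB)
13 GB → drive 3 (remaining 19 GB)
11 GB → drive 3 (remaining 8 GB)
13 GB → drive 4 (remaining 19 GB)
10 GB → drive 4 (remaining 9 GB)
13 GB → drive 5 (remaining 19 GB)
12 GB → drive 5 (remaining 7 GB)
11 GB → drive 6 (remaining 21 GB)
Final drives: [10,13] [11,12] [13,11] [13,10] [13,12] [11].

6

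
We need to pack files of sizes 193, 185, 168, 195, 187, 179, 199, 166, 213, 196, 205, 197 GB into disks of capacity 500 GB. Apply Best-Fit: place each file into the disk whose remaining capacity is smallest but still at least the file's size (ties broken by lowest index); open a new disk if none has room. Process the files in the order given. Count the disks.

Put 193 GB in disk 1; 307 GB remain.
Put 185 GB in disk 1; 122 GB remain.
Put 168 GB in disk 2; 332 GB remain.
Put 195 GB in disk 2; 137 GB remain.
Put 187 GB in disk 3; 313 GB remain.
Put 179 GB in disk 3; 134 GB remain.
Put 199 GB in disk 4; 301 GB remain.
Put 166 GB in disk 4; 135 GB remain.
Put 213 GB in disk 5; 287 GB remain.
Put 196 GB in disk 5; 91 GB remain.
Put 205 GB in disk 6; 295 GB remain.
Put 197 GB in disk 6; 98 GB remain.

6 disks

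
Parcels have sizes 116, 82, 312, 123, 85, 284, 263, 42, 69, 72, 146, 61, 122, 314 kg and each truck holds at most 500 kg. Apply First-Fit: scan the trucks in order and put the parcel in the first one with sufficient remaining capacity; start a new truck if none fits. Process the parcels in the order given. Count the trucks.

5 trucks

truck 1: place 116 kg, 384 kg left
truck 1: place 82 kg, 302 kg left
truck 2: place 312 kg, 188 kg left
truck 1: place 123 kg, 179 kg left
truck 1: place 85 kg, 94 kg left
truck 3: place 284 kg, 216 kg left
truck 4: place 263 kg, 237 kg left
truck 1: place 42 kg, 52 kg left
truck 2: place 69 kg, 119 kg left
truck 2: place 72 kg, 47 kg left
truck 3: place 146 kg, 70 kg left
truck 3: place 61 kg, 9 kg left
truck 4: place 122 kg, 115 kg left
truck 5: place 314 kg, 186 kg left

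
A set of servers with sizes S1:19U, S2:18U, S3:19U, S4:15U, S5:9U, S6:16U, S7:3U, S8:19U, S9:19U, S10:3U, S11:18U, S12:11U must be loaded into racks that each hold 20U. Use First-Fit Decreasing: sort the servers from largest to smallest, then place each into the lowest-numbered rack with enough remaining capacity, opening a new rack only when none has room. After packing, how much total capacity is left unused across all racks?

Sorted descending: 19, 19, 19, 19, 18, 18, 16, 15, 11, 9, 3, 3.
rack 1: place 19U, 1U left
rack 2: place 19U, 1U left
rack 3: place 19U, 1U left
rack 4: place 19U, 1U left
rack 5: place 18U, 2U left
rack 6: place 18U, 2U left
rack 7: place 16U, 4U left
rack 8: place 15U, 5U left
rack 9: place 11U, 9U left
rack 9: place 9U, 0U left
rack 7: place 3U, 1U left
rack 8: place 3U, 2U left
9 racks × 20U = 180U; used 169U; unused 11U.

11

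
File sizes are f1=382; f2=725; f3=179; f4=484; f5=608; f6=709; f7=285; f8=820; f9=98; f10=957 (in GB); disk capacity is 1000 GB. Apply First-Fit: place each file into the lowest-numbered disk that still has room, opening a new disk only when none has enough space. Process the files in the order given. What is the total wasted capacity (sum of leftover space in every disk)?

Put f1 (382 GB) in disk 1; 618 GB remain.
Put f2 (725 GB) in disk 2; 275 GB remain.
Put f3 (179 GB) in disk 1; 439 GB remain.
Put f4 (484 GB) in disk 3; 516 GB remain.
Put f5 (608 GB) in disk 4; 392 GB remain.
Put f6 (709 GB) in disk 5; 291 GB remain.
Put f7 (285 GB) in disk 1; 154 GB remain.
Put f8 (820 GB) in disk 6; 180 GB remain.
Put f9 (98 GB) in disk 1; 56 GB remain.
Put f10 (957 GB) in disk 7; 43 GB remain.
7 disks × 1000 GB = 7000 GB; used 5247 GB; unused 1753 GB.

1753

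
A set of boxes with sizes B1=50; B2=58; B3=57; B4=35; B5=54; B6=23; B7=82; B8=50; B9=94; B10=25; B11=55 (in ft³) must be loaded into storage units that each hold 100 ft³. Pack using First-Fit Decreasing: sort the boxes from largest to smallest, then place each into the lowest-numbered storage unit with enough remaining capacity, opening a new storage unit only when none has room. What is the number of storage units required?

7 storage units

Sorted descending: 94, 82, 58, 57, 55, 54, 50, 50, 35, 25, 23.
94 ft³ → storage unit 1 (remaining 6 ft³)
82 ft³ → storage unit 2 (remaining 18 ft³)
58 ft³ → storage unit 3 (remaining 42 ft³)
57 ft³ → storage unit 4 (remaining 43 ft³)
55 ft³ → storage unit 5 (remaining 45 ft³)
54 ft³ → storage unit 6 (remaining 46 ft³)
50 ft³ → storage unit 7 (remaining 50 ft³)
50 ft³ → storage unit 7 (remaining 0 ft³)
35 ft³ → storage unit 3 (remaining 7 ft³)
25 ft³ → storage unit 4 (remaining 18 ft³)
23 ft³ → storage unit 5 (remaining 22 ft³)
Final storage units: [94] [82] [58,35] [57,25] [55,23] [54] [50,50].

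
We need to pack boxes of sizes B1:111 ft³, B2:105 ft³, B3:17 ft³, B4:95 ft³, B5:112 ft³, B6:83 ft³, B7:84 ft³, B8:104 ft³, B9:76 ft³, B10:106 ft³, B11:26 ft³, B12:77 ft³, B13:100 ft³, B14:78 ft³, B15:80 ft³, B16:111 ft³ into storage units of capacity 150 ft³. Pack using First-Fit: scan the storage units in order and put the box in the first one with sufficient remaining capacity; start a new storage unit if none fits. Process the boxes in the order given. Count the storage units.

Put B1 (111 ft³) in storage unit 1; 39 ft³ remain.
Put B2 (105 ft³) in storage unit 2; 45 ft³ remain.
Put B3 (17 ft³) in storage unit 1; 22 ft³ remain.
Put B4 (95 ft³) in storage unit 3; 55 ft³ remain.
Put B5 (112 ft³) in storage unit 4; 38 ft³ remain.
Put B6 (83 ft³) in storage unit 5; 67 ft³ remain.
Put B7 (84 ft³) in storage unit 6; 66 ft³ remain.
Put B8 (104 ft³) in storage unit 7; 46 ft³ remain.
Put B9 (76 ft³) in storage unit 8; 74 ft³ remain.
Put B10 (106 ft³) in storage unit 9; 44 ft³ remain.
Put B11 (26 ft³) in storage unit 2; 19 ft³ remain.
Put B12 (77 ft³) in storage unit 10; 73 ft³ remain.
Put B13 (100 ft³) in storage unit 11; 50 ft³ remain.
Put B14 (78 ft³) in storage unit 12; 72 ft³ remain.
Put B15 (80 ft³) in storage unit 13; 70 ft³ remain.
Put B16 (111 ft³) in storage unit 14; 39 ft³ remain.

14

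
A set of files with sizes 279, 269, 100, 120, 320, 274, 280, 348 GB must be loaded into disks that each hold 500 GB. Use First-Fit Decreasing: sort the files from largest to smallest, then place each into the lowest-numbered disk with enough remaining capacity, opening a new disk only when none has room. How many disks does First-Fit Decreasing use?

6

Sorted descending: 348, 320, 280, 279, 274, 269, 120, 100.
disk 1: place 348 GB, 152 GB left
disk 2: place 320 GB, 180 GB left
disk 3: place 280 GB, 220 GB left
disk 4: place 279 GB, 221 GB left
disk 5: place 274 GB, 226 GB left
disk 6: place 269 GB, 231 GB left
disk 1: place 120 GB, 32 GB left
disk 2: place 100 GB, 80 GB left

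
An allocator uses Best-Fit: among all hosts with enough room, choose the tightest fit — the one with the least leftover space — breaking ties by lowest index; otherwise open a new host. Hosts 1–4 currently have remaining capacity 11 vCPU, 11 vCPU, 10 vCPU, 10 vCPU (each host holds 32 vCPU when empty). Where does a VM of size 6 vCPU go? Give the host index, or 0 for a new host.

Hosts with room: host 1 (11 vCPU), host 2 (11 vCPU), host 3 (10 vCPU), host 4 (10 vCPU).
Tightest fit is host 3 with 10 vCPU free.

3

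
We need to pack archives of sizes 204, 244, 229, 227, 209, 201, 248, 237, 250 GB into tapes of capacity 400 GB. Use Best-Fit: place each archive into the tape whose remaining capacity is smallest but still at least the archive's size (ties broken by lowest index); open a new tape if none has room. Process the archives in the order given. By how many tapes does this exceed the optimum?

Best-Fit: [204] [244] [229] [227] [209] [201] [248] [237] [250] → 9 tapes.
9 archives exceed 200 GB (half the capacity), and no two of those can share a tape, so at least 9 tapes are needed.
So 9 is already optimal.

0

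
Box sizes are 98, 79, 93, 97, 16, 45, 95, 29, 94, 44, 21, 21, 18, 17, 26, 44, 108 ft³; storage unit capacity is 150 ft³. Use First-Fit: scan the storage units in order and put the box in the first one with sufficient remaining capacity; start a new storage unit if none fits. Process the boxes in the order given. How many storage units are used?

7 storage units

storage unit 1: place 98 ft³, 52 ft³ left
storage unit 2: place 79 ft³, 71 ft³ left
storage unit 3: place 93 ft³, 57 ft³ left
storage unit 4: place 97 ft³, 53 ft³ left
storage unit 1: place 16 ft³, 36 ft³ left
storage unit 2: place 45 ft³, 26 ft³ left
storage unit 5: place 95 ft³, 55 ft³ left
storage unit 1: place 29 ft³, 7 ft³ left
storage unit 6: place 94 ft³, 56 ft³ left
storage unit 3: place 44 ft³, 13 ft³ left
storage unit 2: place 21 ft³, 5 ft³ left
storage unit 4: place 21 ft³, 32 ft³ left
storage unit 4: place 18 ft³, 14 ft³ left
storage unit 5: place 17 ft³, 38 ft³ left
storage unit 5: place 26 ft³, 12 ft³ left
storage unit 6: place 44 ft³, 12 ft³ left
storage unit 7: place 108 ft³, 42 ft³ left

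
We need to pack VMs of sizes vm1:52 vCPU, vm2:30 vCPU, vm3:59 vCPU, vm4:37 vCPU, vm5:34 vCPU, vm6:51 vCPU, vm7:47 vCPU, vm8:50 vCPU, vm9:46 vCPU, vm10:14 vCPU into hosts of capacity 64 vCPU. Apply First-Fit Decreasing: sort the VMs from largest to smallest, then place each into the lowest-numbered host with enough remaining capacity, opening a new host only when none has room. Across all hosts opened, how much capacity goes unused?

Sorted descending: 59, 52, 51, 50, 47, 46, 37, 34, 30, 14.
59 vCPU → host 1 (remaining 5 vCPU)
52 vCPU → host 2 (remaining 12 vCPU)
51 vCPU → host 3 (remaining 13 vCPU)
50 vCPU → host 4 (remaining 14 vCPU)
47 vCPU → host 5 (remaining 17 vCPU)
46 vCPU → host 6 (remaining 18 vCPU)
37 vCPU → host 7 (remaining 27 vCPU)
34 vCPU → host 8 (remaining 30 vCPU)
30 vCPU → host 8 (remaining 0 vCPU)
14 vCPU → host 4 (remaining 0 vCPU)
8 hosts × 64 vCPU = 512 vCPU; used 420 vCPU; unused 92 vCPU.

92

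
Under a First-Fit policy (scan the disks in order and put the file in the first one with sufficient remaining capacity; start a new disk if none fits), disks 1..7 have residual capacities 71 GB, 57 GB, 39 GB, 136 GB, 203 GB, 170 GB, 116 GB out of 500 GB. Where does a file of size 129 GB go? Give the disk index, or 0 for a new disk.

Disks with room: disk 4 (136 GB), disk 5 (203 GB), disk 6 (170 GB).
The first with room is disk 4.

4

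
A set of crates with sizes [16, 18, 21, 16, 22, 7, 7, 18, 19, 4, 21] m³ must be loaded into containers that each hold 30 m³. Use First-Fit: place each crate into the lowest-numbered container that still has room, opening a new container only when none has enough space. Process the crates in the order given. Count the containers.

8 containers

16 m³ → container 1 (remaining 14 m³)
18 m³ → container 2 (remaining 12 m³)
21 m³ → container 3 (remaining 9 m³)
16 m³ → container 4 (remaining 14 m³)
22 m³ → container 5 (remaining 8 m³)
7 m³ → container 1 (remaining 7 m³)
7 m³ → container 1 (remaining 0 m³)
18 m³ → container 6 (remaining 12 m³)
19 m³ → container 7 (remaining 11 m³)
4 m³ → container 2 (remaining 8 m³)
21 m³ → container 8 (remaining 9 m³)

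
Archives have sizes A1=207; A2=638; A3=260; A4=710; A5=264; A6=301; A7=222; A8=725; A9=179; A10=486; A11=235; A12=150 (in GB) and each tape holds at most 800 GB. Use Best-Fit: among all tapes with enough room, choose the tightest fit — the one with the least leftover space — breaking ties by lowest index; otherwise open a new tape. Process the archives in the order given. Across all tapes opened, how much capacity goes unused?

Put A1 (207 GB) in tape 1; 593 GB remain.
Put A2 (638 GB) in tape 2; 162 GB remain.
Put A3 (260 GB) in tape 1; 333 GB remain.
Put A4 (710 GB) in tape 3; 90 GB remain.
Put A5 (264 GB) in tape 1; 69 GB remain.
Put A6 (301 GB) in tape 4; 499 GB remain.
Put A7 (222 GB) in tape 4; 277 GB remain.
Put A8 (725 GB) in tape 5; 75 GB remain.
Put A9 (179 GB) in tape 4; 98 GB remain.
Put A10 (486 GB) in tape 6; 314 GB remain.
Put A11 (235 GB) in tape 6; 79 GB remain.
Put A12 (150 GB) in tape 2; 12 GB remain.
6 tapes × 800 GB = 4800 GB; used 4377 GB; unused 423 GB.

423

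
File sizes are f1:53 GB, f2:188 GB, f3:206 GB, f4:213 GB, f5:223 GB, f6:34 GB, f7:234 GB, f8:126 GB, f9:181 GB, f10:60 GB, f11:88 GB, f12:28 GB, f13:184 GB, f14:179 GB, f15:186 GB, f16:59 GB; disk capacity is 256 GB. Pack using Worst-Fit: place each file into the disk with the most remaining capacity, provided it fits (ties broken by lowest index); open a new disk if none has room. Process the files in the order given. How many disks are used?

11

f1 (53 GB) → disk 1 (remaining 203 GB)
f2 (188 GB) → disk 1 (remaining 15 GB)
f3 (206 GB) → disk 2 (remaining 50 GB)
f4 (213 GB) → disk 3 (remaining 43 GB)
f5 (223 GB) → disk 4 (remaining 33 GB)
f6 (34 GB) → disk 2 (remaining 16 GB)
f7 (234 GB) → disk 5 (remaining 22 GB)
f8 (126 GB) → disk 6 (remaining 130 GB)
f9 (181 GB) → disk 7 (remaining 75 GB)
f10 (60 GB) → disk 6 (remaining 70 GB)
f11 (88 GB) → disk 8 (remaining 168 GB)
f12 (28 GB) → disk 8 (remaining 140 GB)
f13 (184 GB) → disk 9 (remaining 72 GB)
f14 (179 GB) → disk 10 (remaining 77 GB)
f15 (186 GB) → disk 11 (remaining 70 GB)
f16 (59 GB) → disk 8 (remaining 81 GB)
Final disks: [53,188] [206,34] [213] [223] [234] [126,60] [181] [88,28,59] [184] [179] [186].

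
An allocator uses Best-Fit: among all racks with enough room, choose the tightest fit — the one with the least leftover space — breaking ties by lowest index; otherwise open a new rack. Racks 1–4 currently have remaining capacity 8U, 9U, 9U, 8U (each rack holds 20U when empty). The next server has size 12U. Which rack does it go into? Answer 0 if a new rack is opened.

0

No rack has ≥ 12U free, so a new rack is opened.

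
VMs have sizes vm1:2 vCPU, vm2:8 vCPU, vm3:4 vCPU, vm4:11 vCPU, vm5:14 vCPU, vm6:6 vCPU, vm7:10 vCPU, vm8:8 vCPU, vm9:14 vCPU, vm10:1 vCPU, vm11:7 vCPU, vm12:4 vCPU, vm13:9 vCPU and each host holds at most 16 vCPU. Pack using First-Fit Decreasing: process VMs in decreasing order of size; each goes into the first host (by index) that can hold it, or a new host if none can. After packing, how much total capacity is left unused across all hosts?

Sorted descending: 14, 14, 11, 10, 9, 8, 8, 7, 6, 4, 4, 2, 1.
Put 14 vCPU in host 1; 2 vCPU remain.
Put 14 vCPU in host 2; 2 vCPU remain.
Put 11 vCPU in host 3; 5 vCPU remain.
Put 10 vCPU in host 4; 6 vCPU remain.
Put 9 vCPU in host 5; 7 vCPU remain.
Put 8 vCPU in host 6; 8 vCPU remain.
Put 8 vCPU in host 6; 0 vCPU remain.
Put 7 vCPU in host 5; 0 vCPU remain.
Put 6 vCPU in host 4; 0 vCPU remain.
Put 4 vCPU in host 3; 1 vCPU remain.
Put 4 vCPU in host 7; 12 vCPU remain.
Put 2 vCPU in host 1; 0 vCPU remain.
Put 1 vCPU in host 2; 1 vCPU remain.
7 hosts × 16 vCPU = 112 vCPU; used 98 vCPU; unused 14 vCPU.

14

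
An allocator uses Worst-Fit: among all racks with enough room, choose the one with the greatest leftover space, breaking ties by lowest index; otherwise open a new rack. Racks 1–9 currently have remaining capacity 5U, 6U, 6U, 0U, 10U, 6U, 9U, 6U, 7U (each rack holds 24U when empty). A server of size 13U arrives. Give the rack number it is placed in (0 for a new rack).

No rack has ≥ 13U free, so a new rack is opened.

0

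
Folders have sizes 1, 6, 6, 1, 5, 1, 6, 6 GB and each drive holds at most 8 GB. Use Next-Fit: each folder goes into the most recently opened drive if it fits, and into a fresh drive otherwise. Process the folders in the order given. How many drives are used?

5 drives

1 GB → drive 1 (remaining 7 GB)
6 GB → drive 1 (remaining 1 GB)
6 GB → drive 2 (remaining 2 GB)
1 GB → drive 2 (remaining 1 GB)
5 GB → drive 3 (remaining 3 GB)
1 GB → drive 3 (remaining 2 GB)
6 GB → drive 4 (remaining 2 GB)
6 GB → drive 5 (remaining 2 GB)
Final drives: [1,6] [6,1] [5,1] [6] [6].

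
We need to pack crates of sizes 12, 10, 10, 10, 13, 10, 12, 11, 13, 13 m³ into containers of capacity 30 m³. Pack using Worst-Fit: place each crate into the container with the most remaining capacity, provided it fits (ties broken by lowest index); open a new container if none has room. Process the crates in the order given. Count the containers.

Put 12 m³ in container 1; 18 m³ remain.
Put 10 m³ in container 1; 8 m³ remain.
Put 10 m³ in container 2; 20 m³ remain.
Put 10 m³ in container 2; 10 m³ remain.
Put 13 m³ in container 3; 17 m³ remain.
Put 10 m³ in container 3; 7 m³ remain.
Put 12 m³ in container 4; 18 m³ remain.
Put 11 m³ in container 4; 7 m³ remain.
Put 13 m³ in container 5; 17 m³ remain.
Put 13 m³ in container 5; 4 m³ remain.
Final containers: [12,10] [10,10] [13,10] [12,11] [13,13].

5 containers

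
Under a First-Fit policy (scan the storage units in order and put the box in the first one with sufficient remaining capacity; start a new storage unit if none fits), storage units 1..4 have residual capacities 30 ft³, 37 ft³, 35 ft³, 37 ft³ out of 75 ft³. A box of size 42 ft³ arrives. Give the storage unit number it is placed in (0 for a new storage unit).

0

No storage unit has ≥ 42 ft³ free, so a new storage unit is opened.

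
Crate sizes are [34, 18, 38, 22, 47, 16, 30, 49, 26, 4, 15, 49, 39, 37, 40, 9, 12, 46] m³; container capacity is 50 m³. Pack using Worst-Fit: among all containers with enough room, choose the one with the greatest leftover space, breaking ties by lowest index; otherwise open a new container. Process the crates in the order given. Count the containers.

12

34 m³ → container 1 (remaining 16 m³)
18 m³ → container 2 (remaining 32 m³)
38 m³ → container 3 (remaining 12 m³)
22 m³ → container 2 (remaining 10 m³)
47 m³ → container 4 (remaining 3 m³)
16 m³ → container 1 (remaining 0 m³)
30 m³ → container 5 (remaining 20 m³)
49 m³ → container 6 (remaining 1 m³)
26 m³ → container 7 (remaining 24 m³)
4 m³ → container 7 (remaining 20 m³)
15 m³ → container 5 (remaining 5 m³)
49 m³ → container 8 (remaining 1 m³)
39 m³ → container 9 (remaining 11 m³)
37 m³ → container 10 (remaining 13 m³)
40 m³ → container 11 (remaining 10 m³)
9 m³ → container 7 (remaining 11 m³)
12 m³ → container 10 (remaining 1 m³)
46 m³ → container 12 (remaining 4 m³)
Final containers: [34,16] [18,22] [38] [47] [30,15] [49] [26,4,9] [49] [39] [37,12] [40] [46].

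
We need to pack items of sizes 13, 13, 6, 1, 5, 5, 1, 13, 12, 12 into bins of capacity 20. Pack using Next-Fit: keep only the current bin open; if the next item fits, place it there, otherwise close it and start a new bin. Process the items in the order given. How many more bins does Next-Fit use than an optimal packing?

Next-Fit: [13] [13,6,1] [5,5,1] [13] [12] [12] → 6 bins.
Total size 81; any packing needs at least ⌈81/20⌉ = 5 bins.
An optimal packing achieves that bound: [13,6,1] [13,5,1] [13,5] [12] [12] → 5 bins.
Excess: 6 − 5 = 1.

1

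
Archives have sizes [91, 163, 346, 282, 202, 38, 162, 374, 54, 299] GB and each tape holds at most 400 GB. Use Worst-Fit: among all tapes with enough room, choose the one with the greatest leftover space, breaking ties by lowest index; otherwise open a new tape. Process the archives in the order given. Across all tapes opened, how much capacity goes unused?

789

tape 1: place 91 GB, 309 GB left
tape 1: place 163 GB, 146 GB left
tape 2: place 346 GB, 54 GB left
tape 3: place 282 GB, 118 GB left
tape 4: place 202 GB, 198 GB left
tape 4: place 38 GB, 160 GB left
tape 5: place 162 GB, 238 GB left
tape 6: place 374 GB, 26 GB left
tape 5: place 54 GB, 184 GB left
tape 7: place 299 GB, 101 GB left
7 tapes × 400 GB = 2800 GB; used 2011 GB; unused 789 GB.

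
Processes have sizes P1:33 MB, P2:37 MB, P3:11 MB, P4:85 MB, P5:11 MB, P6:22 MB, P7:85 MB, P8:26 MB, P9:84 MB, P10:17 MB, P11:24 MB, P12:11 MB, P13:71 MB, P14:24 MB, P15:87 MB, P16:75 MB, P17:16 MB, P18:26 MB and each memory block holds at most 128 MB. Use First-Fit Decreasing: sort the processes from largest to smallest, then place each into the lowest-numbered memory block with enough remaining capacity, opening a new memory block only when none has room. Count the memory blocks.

Sorted descending: 87, 85, 85, 84, 75, 71, 37, 33, 26, 26, 24, 24, 22, 17, 16, 11, 11, 11.
87 MB → memory block 1 (remaining 41 MB)
85 MB → memory block 2 (remaining 43 MB)
85 MB → memory block 3 (remaining 43 MB)
84 MB → memory block 4 (remaining 44 MB)
75 MB → memory block 5 (remaining 53 MB)
71 MB → memory block 6 (remaining 57 MB)
37 MB → memory block 1 (remaining 4 MB)
33 MB → memory block 2 (remaining 10 MB)
26 MB → memory block 3 (remaining 17 MB)
26 MB → memory block 4 (remaining 18 MB)
24 MB → memory block 5 (remaining 29 MB)
24 MB → memory block 5 (remaining 5 MB)
22 MB → memory block 6 (remaining 35 MB)
17 MB → memory block 3 (remaining 0 MB)
16 MB → memory block 4 (remaining 2 MB)
11 MB → memory block 6 (remaining 24 MB)
11 MB → memory block 6 (remaining 13 MB)
11 MB → memory block 6 (remaining 2 MB)
Final memory blocks: [87,37] [85,33] [85,26,17] [84,26,16] [75,24,24] [71,22,11,11,11].

6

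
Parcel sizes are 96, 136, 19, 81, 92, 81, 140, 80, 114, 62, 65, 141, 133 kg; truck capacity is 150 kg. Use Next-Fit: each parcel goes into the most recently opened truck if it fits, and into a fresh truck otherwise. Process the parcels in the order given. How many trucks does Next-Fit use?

11 trucks

96 kg → truck 1 (remaining 54 kg)
136 kg → truck 2 (remaining 14 kg)
19 kg → truck 3 (remaining 131 kg)
81 kg → truck 3 (remaining 50 kg)
92 kg → truck 4 (remaining 58 kg)
81 kg → truck 5 (remaining 69 kg)
140 kg → truck 6 (remaining 10 kg)
80 kg → truck 7 (remaining 70 kg)
114 kg → truck 8 (remaining 36 kg)
62 kg → truck 9 (remaining 88 kg)
65 kg → truck 9 (remaining 23 kg)
141 kg → truck 10 (remaining 9 kg)
133 kg → truck 11 (remaining 17 kg)
Final trucks: [96] [136] [19,81] [92] [81] [140] [80] [114] [62,65] [141] [133].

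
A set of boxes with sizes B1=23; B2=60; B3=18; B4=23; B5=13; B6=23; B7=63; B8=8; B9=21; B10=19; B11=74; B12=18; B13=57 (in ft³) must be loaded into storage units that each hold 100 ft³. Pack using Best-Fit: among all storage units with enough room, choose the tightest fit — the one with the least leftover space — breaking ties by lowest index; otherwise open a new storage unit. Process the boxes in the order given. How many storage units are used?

5

Put B1 (23 ft³) in storage unit 1; 77 ft³ remain.
Put B2 (60 ft³) in storage unit 1; 17 ft³ remain.
Put B3 (18 ft³) in storage unit 2; 82 ft³ remain.
Put B4 (23 ft³) in storage unit 2; 59 ft³ remain.
Put B5 (13 ft³) in storage unit 1; 4 ft³ remain.
Put B6 (23 ft³) in storage unit 2; 36 ft³ remain.
Put B7 (63 ft³) in storage unit 3; 37 ft³ remain.
Put B8 (8 ft³) in storage unit 2; 28 ft³ remain.
Put B9 (21 ft³) in storage unit 2; 7 ft³ remain.
Put B10 (19 ft³) in storage unit 3; 18 ft³ remain.
Put B11 (74 ft³) in storage unit 4; 26 ft³ remain.
Put B12 (18 ft³) in storage unit 3; 0 ft³ remain.
Put B13 (57 ft³) in storage unit 5; 43 ft³ remain.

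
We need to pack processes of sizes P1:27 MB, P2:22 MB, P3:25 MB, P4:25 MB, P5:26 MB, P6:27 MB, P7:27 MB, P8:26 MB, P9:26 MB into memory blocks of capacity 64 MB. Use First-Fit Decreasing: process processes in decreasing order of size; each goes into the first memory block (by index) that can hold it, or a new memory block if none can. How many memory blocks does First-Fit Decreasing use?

5

Sorted descending: 27, 27, 27, 26, 26, 26, 25, 25, 22.
Put 27 MB in memory block 1; 37 MB remain.
Put 27 MB in memory block 1; 10 MB remain.
Put 27 MB in memory block 2; 37 MB remain.
Put 26 MB in memory block 2; 11 MB remain.
Put 26 MB in memory block 3; 38 MB remain.
Put 26 MB in memory block 3; 12 MB remain.
Put 25 MB in memory block 4; 39 MB remain.
Put 25 MB in memory block 4; 14 MB remain.
Put 22 MB in memory block 5; 42 MB remain.
Final memory blocks: [27,27] [27,26] [26,26] [25,25] [22].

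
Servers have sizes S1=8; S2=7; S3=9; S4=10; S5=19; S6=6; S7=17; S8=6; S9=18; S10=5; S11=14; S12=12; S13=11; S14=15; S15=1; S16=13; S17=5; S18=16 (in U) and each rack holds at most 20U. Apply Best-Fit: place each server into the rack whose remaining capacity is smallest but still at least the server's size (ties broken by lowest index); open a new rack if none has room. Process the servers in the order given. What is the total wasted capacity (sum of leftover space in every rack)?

rack 1: place S1 (8U), 12U left
rack 1: place S2 (7U), 5U left
rack 2: place S3 (9U), 11U left
rack 2: place S4 (10U), 1U left
rack 3: place S5 (19U), 1U left
rack 4: place S6 (6U), 14U left
rack 5: place S7 (17U), 3U left
rack 4: place S8 (6U), 8U left
rack 6: place S9 (18U), 2U left
rack 1: place S10 (5U), 0U left
rack 7: place S11 (14U), 6U left
rack 8: place S12 (12U), 8U left
rack 9: place S13 (11U), 9U left
rack 10: place S14 (15U), 5U left
rack 2: place S15 (1U), 0U left
rack 11: place S16 (13U), 7U left
rack 10: place S17 (5U), 0U left
rack 12: place S18 (16U), 4U left
12 racks × 20U = 240U; used 192U; unused 48U.

48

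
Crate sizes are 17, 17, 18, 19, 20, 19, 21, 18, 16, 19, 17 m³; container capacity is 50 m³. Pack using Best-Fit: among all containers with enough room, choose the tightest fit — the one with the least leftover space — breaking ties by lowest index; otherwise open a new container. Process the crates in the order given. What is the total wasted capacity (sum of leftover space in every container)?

17 m³ → container 1 (remaining 33 m³)
17 m³ → container 1 (remaining 16 m³)
18 m³ → container 2 (remaining 32 m³)
19 m³ → container 2 (remaining 13 m³)
20 m³ → container 3 (remaining 30 m³)
19 m³ → container 3 (remaining 11 m³)
21 m³ → container 4 (remaining 29 m³)
18 m³ → container 4 (remaining 11 m³)
16 m³ → container 1 (remaining 0 m³)
19 m³ → container 5 (remaining 31 m³)
17 m³ → container 5 (remaining 14 m³)
5 containers × 50 m³ = 250 m³; used 201 m³; unused 49 m³.

49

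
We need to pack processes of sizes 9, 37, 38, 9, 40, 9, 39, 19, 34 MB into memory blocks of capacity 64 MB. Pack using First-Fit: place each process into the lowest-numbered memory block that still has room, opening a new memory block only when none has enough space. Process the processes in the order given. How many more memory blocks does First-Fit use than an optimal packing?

0

First-Fit: [9,37,9,9] [38,19] [40] [39] [34] → 5 memory blocks.
5 processes exceed 32 MB (half the capacity), and no two of those can share a memory block, so at least 5 memory blocks are needed.
So 5 is already optimal.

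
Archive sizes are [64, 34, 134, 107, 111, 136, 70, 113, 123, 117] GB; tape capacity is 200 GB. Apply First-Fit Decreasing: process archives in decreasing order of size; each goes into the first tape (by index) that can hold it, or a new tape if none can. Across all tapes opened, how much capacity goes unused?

391

Sorted descending: 136, 134, 123, 117, 113, 111, 107, 70, 64, 34.
tape 1: place 136 GB, 64 GB left
tape 2: place 134 GB, 66 GB left
tape 3: place 123 GB, 77 GB left
tape 4: place 117 GB, 83 GB left
tape 5: place 113 GB, 87 GB left
tape 6: place 111 GB, 89 GB left
tape 7: place 107 GB, 93 GB left
tape 3: place 70 GB, 7 GB left
tape 1: place 64 GB, 0 GB left
tape 2: place 34 GB, 32 GB left
7 tapes × 200 GB = 1400 GB; used 1009 GB; unused 391 GB.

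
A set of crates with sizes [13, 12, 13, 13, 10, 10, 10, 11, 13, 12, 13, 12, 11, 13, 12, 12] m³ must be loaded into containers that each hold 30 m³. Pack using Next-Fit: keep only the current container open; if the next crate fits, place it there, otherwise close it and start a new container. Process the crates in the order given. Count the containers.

8

13 m³ → container 1 (remaining 17 m³)
12 m³ → container 1 (remaining 5 m³)
13 m³ → container 2 (remaining 17 m³)
13 m³ → container 2 (remaining 4 m³)
10 m³ → container 3 (remaining 20 m³)
10 m³ → container 3 (remaining 10 m³)
10 m³ → container 3 (remaining 0 m³)
11 m³ → container 4 (remaining 19 m³)
13 m³ → container 4 (remaining 6 m³)
12 m³ → container 5 (remaining 18 m³)
13 m³ → container 5 (remaining 5 m³)
12 m³ → container 6 (remaining 18 m³)
11 m³ → container 6 (remaining 7 m³)
13 m³ → container 7 (remaining 17 m³)
12 m³ → container 7 (remaining 5 m³)
12 m³ → container 8 (remaining 18 m³)
Final containers: [13,12] [13,13] [10,10,10] [11,13] [12,13] [12,11] [13,12] [12].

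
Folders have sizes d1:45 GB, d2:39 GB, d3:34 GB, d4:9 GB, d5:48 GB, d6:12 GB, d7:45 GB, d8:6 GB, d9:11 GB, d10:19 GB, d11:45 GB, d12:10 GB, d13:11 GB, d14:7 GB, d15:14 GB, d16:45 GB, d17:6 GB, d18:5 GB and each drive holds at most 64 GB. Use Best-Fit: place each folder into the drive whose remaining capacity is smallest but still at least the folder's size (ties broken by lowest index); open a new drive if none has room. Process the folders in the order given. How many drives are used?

d1 (45 GB) → drive 1 (remaining 19 GB)
d2 (39 GB) → drive 2 (remaining 25 GB)
d3 (34 GB) → drive 3 (remaining 30 GB)
d4 (9 GB) → drive 1 (remaining 10 GB)
d5 (48 GB) → drive 4 (remaining 16 GB)
d6 (12 GB) → drive 4 (remaining 4 GB)
d7 (45 GB) → drive 5 (remaining 19 GB)
d8 (6 GB) → drive 1 (remaining 4 GB)
d9 (11 GB) → drive 5 (remaining 8 GB)
d10 (19 GB) → drive 2 (remaining 6 GB)
d11 (45 GB) → drive 6 (remaining 19 GB)
d12 (10 GB) → drive 6 (remaining 9 GB)
d13 (11 GB) → drive 3 (remaining 19 GB)
d14 (7 GB) → drive 5 (remaining 1 GB)
d15 (14 GB) → drive 3 (remaining 5 GB)
d16 (45 GB) → drive 7 (remaining 19 GB)
d17 (6 GB) → drive 2 (remaining 0 GB)
d18 (5 GB) → drive 3 (remaining 0 GB)

7 drives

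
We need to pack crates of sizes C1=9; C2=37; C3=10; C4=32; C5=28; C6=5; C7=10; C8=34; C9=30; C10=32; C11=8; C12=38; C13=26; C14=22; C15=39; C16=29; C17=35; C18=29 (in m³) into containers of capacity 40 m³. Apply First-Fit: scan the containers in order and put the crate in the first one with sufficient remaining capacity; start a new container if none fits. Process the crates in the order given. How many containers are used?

14

C1 (9 m³) → container 1 (remaining 31 m³)
C2 (37 m³) → container 2 (remaining 3 m³)
C3 (10 m³) → container 1 (remaining 21 m³)
C4 (32 m³) → container 3 (remaining 8 m³)
C5 (28 m³) → container 4 (remaining 12 m³)
C6 (5 m³) → container 1 (remaining 16 m³)
C7 (10 m³) → container 1 (remaining 6 m³)
C8 (34 m³) → container 5 (remaining 6 m³)
C9 (30 m³) → container 6 (remaining 10 m³)
C10 (32 m³) → container 7 (remaining 8 m³)
C11 (8 m³) → container 3 (remaining 0 m³)
C12 (38 m³) → container 8 (remaining 2 m³)
C13 (26 m³) → container 9 (remaining 14 m³)
C14 (22 m³) → container 10 (remaining 18 m³)
C15 (39 m³) → container 11 (remaining 1 m³)
C16 (29 m³) → container 12 (remaining 11 m³)
C17 (35 m³) → container 13 (remaining 5 m³)
C18 (29 m³) → container 14 (remaining 11 m³)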